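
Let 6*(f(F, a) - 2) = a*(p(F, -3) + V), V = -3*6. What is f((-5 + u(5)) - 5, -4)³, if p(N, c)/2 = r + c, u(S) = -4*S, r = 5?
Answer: 39304/27 ≈ 1455.7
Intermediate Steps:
p(N, c) = 10 + 2*c (p(N, c) = 2*(5 + c) = 10 + 2*c)
V = -18
f(F, a) = 2 - 7*a/3 (f(F, a) = 2 + (a*((10 + 2*(-3)) - 18))/6 = 2 + (a*((10 - 6) - 18))/6 = 2 + (a*(4 - 18))/6 = 2 + (a*(-14))/6 = 2 + (-14*a)/6 = 2 - 7*a/3)
f((-5 + u(5)) - 5, -4)³ = (2 - 7/3*(-4))³ = (2 + 28/3)³ = (34/3)³ = 39304/27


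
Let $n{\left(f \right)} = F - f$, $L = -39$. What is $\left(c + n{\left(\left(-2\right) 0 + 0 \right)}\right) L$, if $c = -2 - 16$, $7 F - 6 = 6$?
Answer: $\frac{4446}{7} \approx 635.14$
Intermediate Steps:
$F = \frac{12}{7}$ ($F = \frac{6}{7} + \frac{1}{7} \cdot 6 = \frac{6}{7} + \frac{6}{7} = \frac{12}{7} \approx 1.7143$)
$c = -18$
$n{\left(f \right)} = \frac{12}{7} - f$
$\left(c + n{\left(\left(-2\right) 0 + 0 \right)}\right) L = \left(-18 + \left(\frac{12}{7} - \left(\left(-2\right) 0 + 0\right)\right)\right) \left(-39\right) = \left(-18 + \left(\frac{12}{7} - \left(0 + 0\right)\right)\right) \left(-39\right) = \left(-18 + \left(\frac{12}{7} - 0\right)\right) \left(-39\right) = \left(-18 + \left(\frac{12}{7} + 0\right)\right) \left(-39\right) = \left(-18 + \frac{12}{7}\right) \left(-39\right) = \left(- \frac{114}{7}\right) \left(-39\right) = \frac{4446}{7}$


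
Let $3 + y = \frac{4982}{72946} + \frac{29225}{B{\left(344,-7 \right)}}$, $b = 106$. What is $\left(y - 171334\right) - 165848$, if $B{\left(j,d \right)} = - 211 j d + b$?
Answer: $- \frac{6249842949515291}{18535359762} \approx -3.3719 \cdot 10^{5}$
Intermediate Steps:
$B{\left(j,d \right)} = 106 - 211 d j$ ($B{\left(j,d \right)} = - 211 j d + 106 = - 211 d j + 106 = 106 - 211 d j$)
$y = - \frac{53274244607}{18535359762}$ ($y = -3 + \left(\frac{4982}{72946} + \frac{29225}{106 - \left(-1477\right) 344}\right) = -3 + \left(4982 \cdot \frac{1}{72946} + \frac{29225}{106 + 508088}\right) = -3 + \left(\frac{2491}{36473} + \frac{29225}{508194}\right) = -3 + \frac{2331834679}{18535359762} = - \frac{53274244607}{18535359762} \approx -2.8742$)
$\left(y - 171334\right) - 165848 = \left(- \frac{53274244607}{18535359762} - 171334\right) - 165848 = - \frac{3175790603707115}{18535359762} - 165848 = - \frac{6249842949515291}{18535359762}$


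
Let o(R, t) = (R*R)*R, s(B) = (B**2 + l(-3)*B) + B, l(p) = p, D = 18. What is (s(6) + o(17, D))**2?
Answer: 24373969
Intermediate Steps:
s(B) = B**2 - 2*B (s(B) = (B**2 - 3*B) + B = B**2 - 2*B)
o(R, t) = R**3 (o(R, t) = R**2*R = R**3)
(s(6) + o(17, D))**2 = (6*(-2 + 6) + 17**3)**2 = (6*4 + 4913)**2 = (24 + 4913)**2 = 4937**2 = 24373969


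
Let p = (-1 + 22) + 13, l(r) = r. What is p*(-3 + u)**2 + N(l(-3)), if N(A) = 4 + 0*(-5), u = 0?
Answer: 310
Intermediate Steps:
p = 34 (p = 21 + 13 = 34)
N(A) = 4 (N(A) = 4 + 0 = 4)
p*(-3 + u)**2 + N(l(-3)) = 34*(-3 + 0)**2 + 4 = 34*(-3)**2 + 4 = 34*9 + 4 = 306 + 4 = 310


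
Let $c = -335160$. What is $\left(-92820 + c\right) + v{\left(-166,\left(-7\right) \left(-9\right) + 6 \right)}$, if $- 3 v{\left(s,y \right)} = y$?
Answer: $-428003$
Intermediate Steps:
$v{\left(s,y \right)} = - \frac{y}{3}$
$\left(-92820 + c\right) + v{\left(-166,\left(-7\right) \left(-9\right) + 6 \right)} = \left(-92820 - 335160\right) - \frac{\left(-7\right) \left(-9\right) + 6}{3} = -427980 - \frac{63 + 6}{3} = -427980 - 23 = -428003$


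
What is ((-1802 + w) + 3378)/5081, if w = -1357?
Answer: 219/5081 ≈ 0.043102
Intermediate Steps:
((-1802 + w) + 3378)/5081 = ((-1802 - 1357) + 3378)/5081 = (-3159 + 3378)*(1/5081) = 219*(1/5081) = 219/5081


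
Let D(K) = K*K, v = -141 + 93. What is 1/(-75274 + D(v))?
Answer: -1/72970 ≈ -1.3704e-5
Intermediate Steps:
v = -48
D(K) = K²
1/(-75274 + D(v)) = 1/(-75274 + (-48)²) = 1/(-75274 + 2304) = 1/(-72970) = -1/72970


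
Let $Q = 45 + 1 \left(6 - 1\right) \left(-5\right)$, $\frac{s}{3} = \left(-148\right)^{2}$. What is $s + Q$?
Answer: $65732$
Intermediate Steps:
$s = 65712$ ($s = 3 \left(-148\right)^{2} = 3 \cdot 21904 = 65712$)
$Q = 20$ ($Q = 45 + 1 \cdot 5 \left(-5\right) = 45 + 1 \left(-25\right) = 45 - 25 = 20$)
$s + Q = 65712 + 20 = 65732$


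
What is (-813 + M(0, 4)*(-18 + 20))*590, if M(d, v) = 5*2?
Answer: -467870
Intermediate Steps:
M(d, v) = 10
(-813 + M(0, 4)*(-18 + 20))*590 = (-813 + 10*(-18 + 20))*590 = (-813 + 10*2)*590 = (-813 + 20)*590 = -793*590 = -467870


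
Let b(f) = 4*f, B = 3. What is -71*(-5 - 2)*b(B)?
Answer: 5964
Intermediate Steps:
-71*(-5 - 2)*b(B) = -71*(-5 - 2)*4*3 = -(-497)*12 = -71*(-84) = 5964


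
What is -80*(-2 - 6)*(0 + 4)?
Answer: 2560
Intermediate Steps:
-80*(-2 - 6)*(0 + 4) = -(-640)*4 = -80*(-32) = 2560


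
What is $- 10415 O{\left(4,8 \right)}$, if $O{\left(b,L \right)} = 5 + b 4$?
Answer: $-218715$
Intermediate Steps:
$O{\left(b,L \right)} = 5 + 4 b$
$- 10415 O{\left(4,8 \right)} = - 10415 \left(5 + 4 \cdot 4\right) = - 10415 \left(5 + 16\right) = \left(-10415\right) 21 = -218715$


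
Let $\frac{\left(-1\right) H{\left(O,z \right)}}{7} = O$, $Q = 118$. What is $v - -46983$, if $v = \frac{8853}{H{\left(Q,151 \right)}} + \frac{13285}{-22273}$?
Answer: $\frac{864161492255}{18397498} \approx 46972.0$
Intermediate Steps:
$H{\left(O,z \right)} = - 7 O$
$v = - \frac{208156279}{18397498}$ ($v = \frac{8853}{\left(-7\right) 118} + \frac{13285}{-22273} = \frac{8853}{-826} + 13285 \left(- \frac{1}{22273}\right) = 8853 \left(- \frac{1}{826}\right) - \frac{13285}{22273} = - \frac{8853}{826} - \frac{13285}{22273} = - \frac{208156279}{18397498} \approx -11.314$)
$v - -46983 = - \frac{208156279}{18397498} - -46983 = - \frac{208156279}{18397498} + 46983 = \frac{864161492255}{18397498}$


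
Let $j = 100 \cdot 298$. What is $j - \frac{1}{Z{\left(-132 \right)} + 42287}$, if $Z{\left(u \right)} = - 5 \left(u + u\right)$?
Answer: $\frac{1299488599}{43607} \approx 29800.0$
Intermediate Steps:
$Z{\left(u \right)} = - 10 u$ ($Z{\left(u \right)} = - 5 \cdot 2 u = - 10 u$)
$j = 29800$
$j - \frac{1}{Z{\left(-132 \right)} + 42287} = 29800 - \frac{1}{\left(-10\right) \left(-132\right) + 42287} = 29800 - \frac{1}{1320 + 42287} = 29800 - \frac{1}{43607} = \frac{1299488599}{43607}$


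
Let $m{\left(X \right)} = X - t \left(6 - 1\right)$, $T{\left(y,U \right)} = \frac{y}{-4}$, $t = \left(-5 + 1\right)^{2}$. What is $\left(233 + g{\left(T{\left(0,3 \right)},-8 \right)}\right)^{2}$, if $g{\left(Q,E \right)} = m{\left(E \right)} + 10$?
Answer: $24025$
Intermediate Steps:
$t = 16$ ($t = \left(-4\right)^{2} = 16$)
$T{\left(y,U \right)} = - \frac{y}{4}$ ($T{\left(y,U \right)} = y \left(- \frac{1}{4}\right) = - \frac{y}{4}$)
$m{\left(X \right)} = -80 + X$ ($m{\left(X \right)} = X - 16 \left(6 - 1\right) = X - 16 \cdot 5 = X - 80 = -80 + X$)
$g{\left(Q,E \right)} = -70 + E$ ($g{\left(Q,E \right)} = \left(-80 + E\right) + 10 = -70 + E$)
$\left(233 + g{\left(T{\left(0,3 \right)},-8 \right)}\right)^{2} = \left(233 - 78\right)^{2} = 155^{2} = 24025$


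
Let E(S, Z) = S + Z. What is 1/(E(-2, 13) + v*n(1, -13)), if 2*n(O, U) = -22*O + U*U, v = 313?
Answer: 2/46033 ≈ 4.3447e-5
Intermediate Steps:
n(O, U) = U²/2 - 11*O (n(O, U) = (-22*O + U*U)/2 = (-22*O + U²)/2 = (U² - 22*O)/2 = U²/2 - 11*O)
1/(E(-2, 13) + v*n(1, -13)) = 1/((-2 + 13) + 313*((½)*(-13)² - 11*1)) = 1/(11 + 313*((½)*169 - 11)) = 1/(11 + 313*(169/2 - 11)) = 1/(11 + 313*(147/2)) = 1/(11 + 46011/2) = 1/(46033/2) = 2/46033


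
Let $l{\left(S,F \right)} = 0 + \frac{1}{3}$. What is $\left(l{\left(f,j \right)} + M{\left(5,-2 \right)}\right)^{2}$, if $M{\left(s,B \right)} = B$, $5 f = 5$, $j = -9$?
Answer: $\frac{25}{9} \approx 2.7778$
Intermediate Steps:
$f = 1$ ($f = \frac{1}{5} \cdot 5 = 1$)
$l{\left(S,F \right)} = \frac{1}{3}$ ($l{\left(S,F \right)} = 0 + \frac{1}{3} = \frac{1}{3}$)
$\left(l{\left(f,j \right)} + M{\left(5,-2 \right)}\right)^{2} = \left(\frac{1}{3} - 2\right)^{2} = \left(- \frac{5}{3}\right)^{2} = \frac{25}{9}$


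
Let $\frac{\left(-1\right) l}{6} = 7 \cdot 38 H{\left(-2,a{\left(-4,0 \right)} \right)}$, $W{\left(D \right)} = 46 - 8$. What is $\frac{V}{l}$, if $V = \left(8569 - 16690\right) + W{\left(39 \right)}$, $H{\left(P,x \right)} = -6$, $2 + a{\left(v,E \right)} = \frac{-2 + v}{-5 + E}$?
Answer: $- \frac{8083}{9576} \approx -0.84409$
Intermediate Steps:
$W{\left(D \right)} = 38$ ($W{\left(D \right)} = 46 - 8 = 38$)
$a{\left(v,E \right)} = -2 + \frac{-2 + v}{-5 + E}$
$V = -8083$ ($V = \left(8569 - 16690\right) + 38 = -8121 + 38 = -8083$)
$l = 9576$ ($l = - 6 \cdot 7 \cdot 38 \left(-6\right) = - 6 \cdot 266 \left(-6\right) = \left(-6\right) \left(-1596\right) = 9576$)
$\frac{V}{l} = - \frac{8083}{9576}$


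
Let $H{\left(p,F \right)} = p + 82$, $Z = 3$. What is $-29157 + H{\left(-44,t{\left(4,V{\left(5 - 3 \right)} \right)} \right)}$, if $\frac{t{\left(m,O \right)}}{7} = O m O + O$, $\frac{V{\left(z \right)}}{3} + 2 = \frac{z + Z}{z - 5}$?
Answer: $-29119$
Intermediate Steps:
$V{\left(z \right)} = -6 + \frac{3 \left(3 + z\right)}{-5 + z}$ ($V{\left(z \right)} = -6 + 3 \frac{z + 3}{z - 5} = -6 + 3 \frac{3 + z}{-5 + z} = -6 + \frac{3 \left(3 + z\right)}{-5 + z}$)
$t{\left(m,O \right)} = 7 O + 7 m O^{2}$ ($t{\left(m,O \right)} = 7 \left(O m O + O\right) = 7 \left(m O^{2} + O\right) = 7 \left(O + m O^{2}\right) = 7 O + 7 m O^{2}$)
$H{\left(p,F \right)} = 82 + p$
$-29157 + H{\left(-44,t{\left(4,V{\left(5 - 3 \right)} \right)} \right)} = -29157 + \left(82 - 44\right) = -29157 + 38 = -29119$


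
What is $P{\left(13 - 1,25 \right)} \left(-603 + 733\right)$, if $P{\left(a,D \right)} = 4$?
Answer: $520$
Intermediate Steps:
$P{\left(13 - 1,25 \right)} \left(-603 + 733\right) = 4 \left(-603 + 733\right) = 4 \cdot 130 = 520$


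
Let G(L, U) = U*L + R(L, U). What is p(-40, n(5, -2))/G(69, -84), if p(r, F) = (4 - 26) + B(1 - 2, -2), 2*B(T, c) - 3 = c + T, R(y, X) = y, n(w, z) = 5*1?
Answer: 22/5727 ≈ 0.0038415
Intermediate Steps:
n(w, z) = 5
G(L, U) = L + L*U (G(L, U) = U*L + L = L*U + L = L + L*U)
B(T, c) = 3/2 + T/2 + c/2 (B(T, c) = 3/2 + (c + T)/2 = 3/2 + (T + c)/2 = 3/2 + (T/2 + c/2) = 3/2 + T/2 + c/2)
p(r, F) = -22 (p(r, F) = (4 - 26) + (3/2 + (1 - 2)/2 + (½)*(-2)) = -22 + (3/2 + (½)*(-1) - 1) = -22 + (3/2 - ½ - 1) = -22 + 0 = -22)
p(-40, n(5, -2))/G(69, -84) = -22*1/(69*(1 - 84)) = -22/(69*(-83)) = -22/(-5727) = -22*(-1/5727) = 22/5727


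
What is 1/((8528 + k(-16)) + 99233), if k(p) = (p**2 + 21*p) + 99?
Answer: 1/107780 ≈ 9.2782e-6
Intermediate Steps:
k(p) = 99 + p**2 + 21*p
1/((8528 + k(-16)) + 99233) = 1/((8528 + (99 + (-16)**2 + 21*(-16))) + 99233) = 1/((8528 + (99 + 256 - 336)) + 99233) = 1/((8528 + 19) + 99233) = 1/(8547 + 99233) = 1/107780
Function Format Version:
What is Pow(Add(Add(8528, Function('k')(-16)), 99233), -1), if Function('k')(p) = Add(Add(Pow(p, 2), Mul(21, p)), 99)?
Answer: Rational(1, 107780) ≈ 9.2782e-6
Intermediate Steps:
Function('k')(p) = Add(99, Pow(p, 2), Mul(21, p))
Pow(Add(Add(8528, Function('k')(-16)), 99233), -1) = Pow(Add(Add(8528, Add(99, Pow(-16, 2), Mul(21, -16))), 99233), -1) = Pow(Add(Add(8528, Add(99, 256, -336)), 99233), -1) = Pow(Add(Add(8528, 19), 99233), -1) = Pow(Add(8547, 99233), -1) = Pow(107780, -1) = Rational(1, 107780)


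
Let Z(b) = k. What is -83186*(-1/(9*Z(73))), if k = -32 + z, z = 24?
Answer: -41593/36 ≈ -1155.4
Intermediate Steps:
k = -8 (k = -32 + 24 = -8)
Z(b) = -8
-83186*(-1/(9*Z(73))) = -83186/((-9*(-8))) = -83186/72 = -83186*1/72 = -41593/36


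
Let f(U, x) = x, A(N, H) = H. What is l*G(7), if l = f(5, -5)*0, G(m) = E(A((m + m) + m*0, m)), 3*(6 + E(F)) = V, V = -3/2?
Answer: 0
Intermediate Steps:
V = -3/2 (V = -3*½ = -3/2 ≈ -1.5000)
E(F) = -13/2 (E(F) = -6 + (⅓)*(-3/2) = -6 - ½ = -13/2)
G(m) = -13/2
l = 0 (l = -5*0 = 0)
l*G(7) = 0*(-13/2) = 0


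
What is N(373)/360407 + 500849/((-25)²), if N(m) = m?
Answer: 180509718668/225254375 ≈ 801.36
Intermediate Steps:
N(373)/360407 + 500849/((-25)²) = 373/360407 + 500849/((-25)²) = 373*(1/360407) + 500849/625 = 373/360407 + 500849*(1/625) = 373/360407 + 500849/625 = 180509718668/225254375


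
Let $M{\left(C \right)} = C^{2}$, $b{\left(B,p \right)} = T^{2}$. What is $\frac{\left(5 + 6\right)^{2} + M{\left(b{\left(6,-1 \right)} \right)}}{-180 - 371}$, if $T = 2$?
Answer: $- \frac{137}{551} \approx -0.24864$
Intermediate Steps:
$b{\left(B,p \right)} = 4$ ($b{\left(B,p \right)} = 2^{2} = 4$)
$\frac{\left(5 + 6\right)^{2} + M{\left(b{\left(6,-1 \right)} \right)}}{-180 - 371} = \frac{\left(5 + 6\right)^{2} + 4^{2}}{-180 - 371} = \frac{11^{2} + 16}{-551} = \left(121 + 16\right) \left(- \frac{1}{551}\right) = 137 \left(- \frac{1}{551}\right) = - \frac{137}{551}$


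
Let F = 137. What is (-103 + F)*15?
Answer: 510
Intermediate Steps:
(-103 + F)*15 = (-103 + 137)*15 = 34*15 = 510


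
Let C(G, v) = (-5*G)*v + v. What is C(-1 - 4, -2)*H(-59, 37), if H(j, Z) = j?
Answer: 3068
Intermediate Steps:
C(G, v) = v - 5*G*v (C(G, v) = -5*G*v + v = v - 5*G*v)
C(-1 - 4, -2)*H(-59, 37) = -2*(1 - 5*(-1 - 4))*(-59) = -2*(1 - 5*(-5))*(-59) = -2*(1 + 25)*(-59) = -2*26*(-59) = -52*(-59) = 3068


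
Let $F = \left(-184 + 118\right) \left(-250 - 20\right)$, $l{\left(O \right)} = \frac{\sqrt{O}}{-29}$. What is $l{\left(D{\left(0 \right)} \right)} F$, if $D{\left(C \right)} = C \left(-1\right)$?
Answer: $0$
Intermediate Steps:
$D{\left(C \right)} = - C$
$l{\left(O \right)} = - \frac{\sqrt{O}}{29}$
$F = 17820$ ($F = \left(-66\right) \left(-270\right) = 17820$)
$l{\left(D{\left(0 \right)} \right)} F = - \frac{\sqrt{\left(-1\right) 0}}{29} \cdot 17820 = - \frac{\sqrt{0}}{29} \cdot 17820 = \left(- \frac{1}{29}\right) 0 \cdot 17820 = 0 \cdot 17820 = 0$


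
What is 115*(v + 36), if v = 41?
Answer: 8855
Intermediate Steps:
115*(v + 36) = 115*(41 + 36) = 115*77 = 8855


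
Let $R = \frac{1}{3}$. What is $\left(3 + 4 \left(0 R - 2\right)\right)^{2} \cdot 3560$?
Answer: $89000$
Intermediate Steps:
$R = \frac{1}{3} \approx 0.33333$
$\left(3 + 4 \left(0 R - 2\right)\right)^{2} \cdot 3560 = \left(3 + 4 \left(0 \cdot \frac{1}{3} - 2\right)\right)^{2} \cdot 3560 = \left(3 + 4 \left(0 - 2\right)\right)^{2} \cdot 3560 = \left(3 + 4 \left(-2\right)\right)^{2} \cdot 3560 = \left(3 - 8\right)^{2} \cdot 3560 = \left(-5\right)^{2} \cdot 3560 = 25 \cdot 3560 = 89000$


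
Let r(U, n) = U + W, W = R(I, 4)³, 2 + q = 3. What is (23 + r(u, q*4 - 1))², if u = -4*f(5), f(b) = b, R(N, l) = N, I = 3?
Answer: 900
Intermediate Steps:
q = 1 (q = -2 + 3 = 1)
u = -20 (u = -4*5 = -20)
W = 27 (W = 3³ = 27)
r(U, n) = 27 + U (r(U, n) = U + 27 = 27 + U)
(23 + r(u, q*4 - 1))² = (23 + (27 - 20))² = (23 + 7)² = 30² = 900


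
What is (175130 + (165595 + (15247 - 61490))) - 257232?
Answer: 37250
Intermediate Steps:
(175130 + (165595 + (15247 - 61490))) - 257232 = (175130 + (165595 - 46243)) - 257232 = (175130 + 119352) - 257232 = 294482 - 257232 = 37250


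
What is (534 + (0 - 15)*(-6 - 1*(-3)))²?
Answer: 335241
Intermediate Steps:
(534 + (0 - 15)*(-6 - 1*(-3)))² = (534 - 15*(-6 + 3))² = (534 - 15*(-3))² = (534 + 45)² = 579² = 335241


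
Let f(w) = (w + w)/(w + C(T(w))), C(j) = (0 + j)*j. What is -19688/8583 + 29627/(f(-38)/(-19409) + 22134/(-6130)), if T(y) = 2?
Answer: -257235408052724093/31342595353143 ≈ -8207.2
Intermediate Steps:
C(j) = j² (C(j) = j*j = j²)
f(w) = 2*w/(4 + w) (f(w) = (w + w)/(w + 2²) = (2*w)/(w + 4) = (2*w)/(4 + w) = 2*w/(4 + w))
-19688/8583 + 29627/(f(-38)/(-19409) + 22134/(-6130)) = -19688/8583 + 29627/((2*(-38)/(4 - 38))/(-19409) + 22134/(-6130)) = -19688*1/8583 + 29627/((2*(-38)/(-34))*(-1/19409) + 22134*(-1/6130)) = -19688/8583 + 29627/((2*(-38)*(-1/34))*(-1/19409) - 11067/3065) = -19688/8583 + 29627/((38/17)*(-1/19409) - 11067/3065) = -19688/8583 + 29627/(-38/329953 - 11067/3065) = -19688/8583 + 29627/(-3651706321/1011305945) = -19688/8583 + 29627*(-1011305945/3651706321) = -19688/8583 - 29961961232515/3651706321 = -257235408052724093/31342595353143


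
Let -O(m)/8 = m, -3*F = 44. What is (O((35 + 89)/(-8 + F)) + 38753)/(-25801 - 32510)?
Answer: -659545/991287 ≈ -0.66534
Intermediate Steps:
F = -44/3 (F = -⅓*44 = -44/3 ≈ -14.667)
O(m) = -8*m
(O((35 + 89)/(-8 + F)) + 38753)/(-25801 - 32510) = (-8*(35 + 89)/(-8 - 44/3) + 38753)/(-25801 - 32510) = (-992/(-68/3) + 38753)/(-58311) = (-992*(-3)/68 + 38753)*(-1/58311) = (-8*(-93/17) + 38753)*(-1/58311) = (744/17 + 38753)*(-1/58311) = (659545/17)*(-1/58311) = -659545/991287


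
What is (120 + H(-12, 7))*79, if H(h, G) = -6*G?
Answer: 6162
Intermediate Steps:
(120 + H(-12, 7))*79 = (120 - 6*7)*79 = (120 - 42)*79 = 78*79 = 6162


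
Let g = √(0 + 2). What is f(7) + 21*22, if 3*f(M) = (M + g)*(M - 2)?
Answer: 1421/3 + 5*√2/3 ≈ 476.02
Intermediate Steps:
g = √2 ≈ 1.4142
f(M) = (-2 + M)*(M + √2)/3 (f(M) = ((M + √2)*(M - 2))/3 = ((M + √2)*(-2 + M))/3 = ((-2 + M)*(M + √2))/3 = (-2 + M)*(M + √2)/3)
f(7) + 21*22 = (-⅔*7 - 2*√2/3 + (⅓)*7² + (⅓)*7*√2) + 21*22 = (-14/3 - 2*√2/3 + (⅓)*49 + 7*√2/3) + 462 = (-14/3 - 2*√2/3 + 49/3 + 7*√2/3) + 462 = (35/3 + 5*√2/3) + 462 = 1421/3 + 5*√2/3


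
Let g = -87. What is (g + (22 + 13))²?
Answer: 2704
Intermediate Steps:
(g + (22 + 13))² = (-87 + (22 + 13))² = (-87 + 35)² = (-52)² = 2704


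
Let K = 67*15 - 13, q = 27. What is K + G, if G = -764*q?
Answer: -19636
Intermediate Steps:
G = -20628 (G = -764*27 = -20628)
K = 992 (K = 1005 - 13 = 992)
K + G = 992 - 20628 = -19636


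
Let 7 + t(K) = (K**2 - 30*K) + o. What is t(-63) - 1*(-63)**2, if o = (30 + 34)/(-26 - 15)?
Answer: 77139/41 ≈ 1881.4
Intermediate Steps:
o = -64/41 (o = 64/(-41) = 64*(-1/41) = -64/41 ≈ -1.5610)
t(K) = -351/41 + K**2 - 30*K (t(K) = -7 + ((K**2 - 30*K) - 64/41) = -7 + (-64/41 + K**2 - 30*K) = -351/41 + K**2 - 30*K)
t(-63) - 1*(-63)**2 = (-351/41 + (-63)**2 - 30*(-63)) - 1*(-63)**2 = (-351/41 + 3969 + 1890) - 1*3969 = 239868/41 - 3969 = 77139/41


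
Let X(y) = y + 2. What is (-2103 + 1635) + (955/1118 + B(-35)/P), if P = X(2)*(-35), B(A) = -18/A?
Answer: -319892278/684775 ≈ -467.15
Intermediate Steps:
X(y) = 2 + y
P = -140 (P = (2 + 2)*(-35) = 4*(-35) = -140)
(-2103 + 1635) + (955/1118 + B(-35)/P) = (-2103 + 1635) + (955/1118 - 18/(-35)/(-140)) = -468 + (955*(1/1118) - 18*(-1/35)*(-1/140)) = -468 + (955/1118 + (18/35)*(-1/140)) = -468 + (955/1118 - 9/2450) = -468 + 582422/684775 = -319892278/684775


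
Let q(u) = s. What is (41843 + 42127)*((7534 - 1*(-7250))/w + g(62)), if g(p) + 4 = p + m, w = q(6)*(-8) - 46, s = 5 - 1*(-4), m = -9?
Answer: -377948970/59 ≈ -6.4059e+6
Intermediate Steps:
s = 9 (s = 5 + 4 = 9)
q(u) = 9
w = -118 (w = 9*(-8) - 46 = -72 - 46 = -118)
g(p) = -13 + p (g(p) = -4 + (p - 9) = -4 + (-9 + p) = -13 + p)
(41843 + 42127)*((7534 - 1*(-7250))/w + g(62)) = (41843 + 42127)*((7534 - 1*(-7250))/(-118) + (-13 + 62)) = 83970*((7534 + 7250)*(-1/118) + 49) = 83970*(14784*(-1/118) + 49) = 83970*(-7392/59 + 49) = 83970*(-4501/59) = -377948970/59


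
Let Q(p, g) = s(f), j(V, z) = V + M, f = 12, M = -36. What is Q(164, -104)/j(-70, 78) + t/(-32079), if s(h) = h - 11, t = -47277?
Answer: 97633/66674 ≈ 1.4643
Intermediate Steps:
s(h) = -11 + h
j(V, z) = -36 + V (j(V, z) = V - 36 = -36 + V)
Q(p, g) = 1 (Q(p, g) = -11 + 12 = 1)
Q(164, -104)/j(-70, 78) + t/(-32079) = 1/(-36 - 70) - 47277/(-32079) = 1/(-106) - 47277*(-1/32079) = 1*(-1/106) + 927/629 = -1/106 + 927/629 = 97633/66674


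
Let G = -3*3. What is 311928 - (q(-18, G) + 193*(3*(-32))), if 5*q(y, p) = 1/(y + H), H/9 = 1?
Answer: 14870521/45 ≈ 3.3046e+5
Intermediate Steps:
H = 9 (H = 9*1 = 9)
G = -9
q(y, p) = 1/(5*(9 + y)) (q(y, p) = 1/(5*(y + 9)) = 1/(5*(9 + y)))
311928 - (q(-18, G) + 193*(3*(-32))) = 311928 - (1/(5*(9 - 18)) + 193*(3*(-32))) = 311928 - ((⅕)/(-9) + 193*(-96)) = 311928 - ((⅕)*(-⅑) - 18528) = 311928 - (-1/45 - 18528) = 311928 - 1*(-833761/45) = 311928 + 833761/45 = 14870521/45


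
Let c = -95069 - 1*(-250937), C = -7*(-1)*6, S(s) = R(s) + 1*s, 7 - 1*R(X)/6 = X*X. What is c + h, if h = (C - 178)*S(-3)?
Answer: 157908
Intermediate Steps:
R(X) = 42 - 6*X² (R(X) = 42 - 6*X*X = 42 - 6*X²)
S(s) = 42 + s - 6*s² (S(s) = (42 - 6*s²) + 1*s = (42 - 6*s²) + s = 42 + s - 6*s²)
C = 42 (C = 7*6 = 42)
c = 155868 (c = -95069 + 250937 = 155868)
h = 2040 (h = (42 - 178)*(42 - 3 - 6*(-3)²) = -136*(42 - 3 - 6*9) = -136*(42 - 3 - 54) = -136*(-15) = 2040)
c + h = 155868 + 2040 = 157908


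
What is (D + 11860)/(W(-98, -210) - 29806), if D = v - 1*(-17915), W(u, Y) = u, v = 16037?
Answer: -11453/7476 ≈ -1.5320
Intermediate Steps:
D = 33952 (D = 16037 - 1*(-17915) = 16037 + 17915 = 33952)
(D + 11860)/(W(-98, -210) - 29806) = (33952 + 11860)/(-98 - 29806) = 45812/(-29904) = 45812*(-1/29904) = -11453/7476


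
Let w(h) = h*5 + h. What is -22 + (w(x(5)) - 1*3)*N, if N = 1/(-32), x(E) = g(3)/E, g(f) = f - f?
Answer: -701/32 ≈ -21.906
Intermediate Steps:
g(f) = 0
x(E) = 0 (x(E) = 0/E = 0)
w(h) = 6*h (w(h) = 5*h + h = 6*h)
N = -1/32 ≈ -0.031250
-22 + (w(x(5)) - 1*3)*N = -22 + (6*0 - 1*3)*(-1/32) = -22 + (0 - 3)*(-1/32) = -22 - 3*(-1/32) = -22 + 3/32 = -701/32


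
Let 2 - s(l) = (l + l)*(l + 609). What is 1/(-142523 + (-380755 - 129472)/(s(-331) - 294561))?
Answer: -110523/15751559302 ≈ -7.0166e-6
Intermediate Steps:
s(l) = 2 - 2*l*(609 + l) (s(l) = 2 - (l + l)*(l + 609) = 2 - 2*l*(609 + l))
1/(-142523 + (-380755 - 129472)/(s(-331) - 294561)) = 1/(-142523 + (-380755 - 129472)/((2 - 1218*(-331) - 2*(-331)²) - 294561)) = 1/(-142523 - 510227/((2 + 403158 - 2*109561) - 294561)) = 1/(-142523 - 510227/((2 + 403158 - 219122) - 294561)) = 1/(-142523 - 510227/(184038 - 294561)) = 1/(-142523 - 510227/(-110523)) = 1/(-142523 - 510227*(-1/110523)) = 1/(-142523 + 510227/110523) = 1/(-15751559302/110523) = -110523/15751559302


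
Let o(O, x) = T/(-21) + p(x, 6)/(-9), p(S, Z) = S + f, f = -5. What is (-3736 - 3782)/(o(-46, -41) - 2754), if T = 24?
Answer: 236817/86626 ≈ 2.7338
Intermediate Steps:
p(S, Z) = -5 + S (p(S, Z) = S - 5 = -5 + S)
o(O, x) = -37/63 - x/9 (o(O, x) = 24/(-21) + (-5 + x)/(-9) = 24*(-1/21) + (-5 + x)*(-1/9) = -8/7 + (5/9 - x/9) = -37/63 - x/9)
(-3736 - 3782)/(o(-46, -41) - 2754) = (-3736 - 3782)/((-37/63 - 1/9*(-41)) - 2754) = -7518/((-37/63 + 41/9) - 2754) = -7518/(250/63 - 2754) = -7518/(-173252/63) = -7518*(-63/173252) = 236817/86626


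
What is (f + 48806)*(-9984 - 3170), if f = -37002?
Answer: -155269816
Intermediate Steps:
(f + 48806)*(-9984 - 3170) = (-37002 + 48806)*(-9984 - 3170) = 11804*(-13154) = -155269816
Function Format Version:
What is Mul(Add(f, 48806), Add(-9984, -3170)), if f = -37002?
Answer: -155269816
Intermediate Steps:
Mul(Add(f, 48806), Add(-9984, -3170)) = Mul(Add(-37002, 48806), Add(-9984, -3170)) = Mul(11804, -13154) = -155269816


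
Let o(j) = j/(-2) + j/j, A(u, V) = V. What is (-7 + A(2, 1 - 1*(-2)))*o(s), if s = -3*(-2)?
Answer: 8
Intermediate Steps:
s = 6
o(j) = 1 - j/2 (o(j) = j*(-½) + 1 = -j/2 + 1 = 1 - j/2)
(-7 + A(2, 1 - 1*(-2)))*o(s) = (-7 + (1 - 1*(-2)))*(1 - ½*6) = (-7 + (1 + 2))*(1 - 3) = (-7 + 3)*(-2) = -4*(-2) = 8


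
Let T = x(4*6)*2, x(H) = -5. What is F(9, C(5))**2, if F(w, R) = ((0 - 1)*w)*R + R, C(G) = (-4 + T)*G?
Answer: 313600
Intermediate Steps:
T = -10 (T = -5*2 = -10)
C(G) = -14*G (C(G) = (-4 - 10)*G = -14*G)
F(w, R) = R - R*w (F(w, R) = (-w)*R + R = -R*w + R = R - R*w)
F(9, C(5))**2 = ((-14*5)*(1 - 1*9))**2 = (-70*(1 - 9))**2 = (-70*(-8))**2 = 560**2 = 313600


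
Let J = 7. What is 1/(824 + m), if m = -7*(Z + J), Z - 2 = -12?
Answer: 1/845 ≈ 0.0011834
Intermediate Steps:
Z = -10 (Z = 2 - 12 = -10)
m = 21 (m = -7*(-10 + 7) = -7*(-3) = 21)
1/(824 + m) = 1/(824 + 21) = 1/845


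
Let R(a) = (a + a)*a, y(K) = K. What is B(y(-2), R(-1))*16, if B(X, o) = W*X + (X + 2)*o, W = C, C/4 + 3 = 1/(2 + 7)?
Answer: 3328/9 ≈ 369.78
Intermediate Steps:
C = -104/9 (C = -12 + 4/(2 + 7) = -12 + 4/9 = -104/9 ≈ -11.556)
R(a) = 2*a² (R(a) = (2*a)*a = 2*a²)
W = -104/9 ≈ -11.556
B(X, o) = -104*X/9 + o*(2 + X) (B(X, o) = -104*X/9 + (X + 2)*o = -104*X/9 + (2 + X)*o = -104*X/9 + o*(2 + X))
B(y(-2), R(-1))*16 = (2*(2*(-1)²) - 104/9*(-2) - 4*(-1)²)*16 = (2*(2*1) + 208/9 - 4)*16 = (2*2 + 208/9 - 2*2)*16 = (4 + 208/9 - 4)*16 = (208/9)*16 = 3328/9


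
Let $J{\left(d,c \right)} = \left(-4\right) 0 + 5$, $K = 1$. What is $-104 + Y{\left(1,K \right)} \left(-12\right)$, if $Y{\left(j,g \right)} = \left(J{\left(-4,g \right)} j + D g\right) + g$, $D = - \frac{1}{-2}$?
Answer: $-182$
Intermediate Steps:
$D = \frac{1}{2}$ ($D = \left(-1\right) \left(- \frac{1}{2}\right) = \frac{1}{2} \approx 0.5$)
$J{\left(d,c \right)} = 5$ ($J{\left(d,c \right)} = 0 + 5 = 5$)
$Y{\left(j,g \right)} = 5 j + \frac{3 g}{2}$ ($Y{\left(j,g \right)} = \left(5 j + \frac{g}{2}\right) + g = \left(\frac{g}{2} + 5 j\right) + g = 5 j + \frac{3 g}{2}$)
$-104 + Y{\left(1,K \right)} \left(-12\right) = -104 + \left(5 \cdot 1 + \frac{3}{2} \cdot 1\right) \left(-12\right) = -104 + \left(5 + \frac{3}{2}\right) \left(-12\right) = -104 + \frac{13}{2} \left(-12\right) = -104 - 78 = -182$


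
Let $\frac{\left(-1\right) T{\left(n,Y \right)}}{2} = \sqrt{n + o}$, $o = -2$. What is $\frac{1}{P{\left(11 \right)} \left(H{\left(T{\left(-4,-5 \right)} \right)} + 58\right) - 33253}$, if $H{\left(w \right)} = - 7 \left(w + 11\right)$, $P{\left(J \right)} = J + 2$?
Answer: $- \frac{8375}{280612186} - \frac{91 i \sqrt{6}}{561224372} \approx -2.9845 \cdot 10^{-5} - 3.9717 \cdot 10^{-7} i$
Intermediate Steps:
$T{\left(n,Y \right)} = - 2 \sqrt{-2 + n}$ ($T{\left(n,Y \right)} = - 2 \sqrt{n - 2} = - 2 \sqrt{-2 + n}$)
$P{\left(J \right)} = 2 + J$
$H{\left(w \right)} = -77 - 7 w$ ($H{\left(w \right)} = - 7 \left(11 + w\right) = -77 - 7 w$)
$\frac{1}{P{\left(11 \right)} \left(H{\left(T{\left(-4,-5 \right)} \right)} + 58\right) - 33253} = \frac{1}{\left(2 + 11\right) \left(\left(-77 - 7 \left(- 2 \sqrt{-2 - 4}\right)\right) + 58\right) - 33253} = \frac{1}{13 \left(\left(-77 - 7 \left(- 2 \sqrt{-6}\right)\right) + 58\right) - 33253} = \frac{1}{13 \left(\left(-77 - 7 \left(- 2 i \sqrt{6}\right)\right) + 58\right) - 33253} = \frac{1}{13 \left(\left(-77 + 14 i \sqrt{6}\right) + 58\right) - 33253} = \frac{1}{13 \left(-19 + 14 i \sqrt{6}\right) - 33253} = \frac{1}{\left(-247 + 182 i \sqrt{6}\right) - 33253} = \frac{1}{-33500 + 182 i \sqrt{6}}$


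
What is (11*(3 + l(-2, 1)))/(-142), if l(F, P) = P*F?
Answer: -11/142 ≈ -0.077465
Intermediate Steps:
l(F, P) = F*P
(11*(3 + l(-2, 1)))/(-142) = (11*(3 - 2*1))/(-142) = (11*(3 - 2))*(-1/142) = (11*1)*(-1/142) = 11*(-1/142) = -11/142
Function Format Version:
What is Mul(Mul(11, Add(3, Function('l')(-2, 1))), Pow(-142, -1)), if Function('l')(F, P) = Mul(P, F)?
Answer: Rational(-11, 142) ≈ -0.077465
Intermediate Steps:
Function('l')(F, P) = Mul(F, P)
Mul(Mul(11, Add(3, Function('l')(-2, 1))), Pow(-142, -1)) = Mul(Mul(11, Add(3, Mul(-2, 1))), Pow(-142, -1)) = Mul(Mul(11, Add(3, -2)), Rational(-1, 142)) = Mul(Mul(11, 1), Rational(-1, 142)) = Mul(11, Rational(-1, 142)) = Rational(-11, 142)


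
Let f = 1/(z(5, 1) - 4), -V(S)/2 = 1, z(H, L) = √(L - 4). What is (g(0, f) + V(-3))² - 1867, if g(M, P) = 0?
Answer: -1863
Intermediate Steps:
z(H, L) = √(-4 + L)
V(S) = -2 (V(S) = -2*1 = -2)
f = 1/(-4 + I*√3) (f = 1/(√(-4 + 1) - 4) = 1/(√(-3) - 4) = 1/(I*√3 - 4) = 1/(-4 + I*√3) ≈ -0.21053 - 0.091161*I)
(g(0, f) + V(-3))² - 1867 = (0 - 2)² - 1867 = (-2)² - 1867 = 4 - 1867 = -1863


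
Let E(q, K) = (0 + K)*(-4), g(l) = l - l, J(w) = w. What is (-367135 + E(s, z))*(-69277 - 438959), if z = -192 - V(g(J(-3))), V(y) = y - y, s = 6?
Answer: 186200898612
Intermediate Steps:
g(l) = 0
V(y) = 0
z = -192 (z = -192 - 1*0 = -192 + 0 = -192)
E(q, K) = -4*K (E(q, K) = K*(-4) = -4*K)
(-367135 + E(s, z))*(-69277 - 438959) = (-367135 - 4*(-192))*(-69277 - 438959) = (-367135 + 768)*(-508236) = -366367*(-508236) = 186200898612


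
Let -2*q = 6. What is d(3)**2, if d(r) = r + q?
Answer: 0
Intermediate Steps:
q = -3 (q = -1/2*6 = -3)
d(r) = -3 + r (d(r) = r - 3 = -3 + r)
d(3)**2 = (-3 + 3)**2 = 0**2 = 0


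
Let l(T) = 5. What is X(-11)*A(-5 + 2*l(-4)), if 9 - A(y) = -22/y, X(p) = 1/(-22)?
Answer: -67/110 ≈ -0.60909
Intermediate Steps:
X(p) = -1/22
A(y) = 9 + 22/y (A(y) = 9 - (-22)/y = 9 + 22/y)
X(-11)*A(-5 + 2*l(-4)) = -(9 + 22/(-5 + 2*5))/22 = -(9 + 22/(-5 + 10))/22 = -(9 + 22/5)/22 = -1/22*67/5 = -67/110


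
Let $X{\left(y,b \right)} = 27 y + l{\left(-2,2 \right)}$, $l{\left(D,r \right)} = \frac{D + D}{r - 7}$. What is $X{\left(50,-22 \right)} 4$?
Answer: $\frac{27016}{5} \approx 5403.2$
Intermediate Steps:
$l{\left(D,r \right)} = \frac{2 D}{-7 + r}$
$X{\left(y,b \right)} = \frac{4}{5} + 27 y$ ($X{\left(y,b \right)} = 27 y + 2 \left(-2\right) \frac{1}{-7 + 2} = 27 y + 2 \left(-2\right) \frac{1}{-5} = 27 y + 2 \left(-2\right) \left(- \frac{1}{5}\right) = 27 y + \frac{4}{5} = \frac{4}{5} + 27 y$)
$X{\left(50,-22 \right)} 4 = \left(\frac{4}{5} + 27 \cdot 50\right) 4 = \left(\frac{4}{5} + 1350\right) 4 = \frac{6754}{5} \cdot 4 = \frac{27016}{5}$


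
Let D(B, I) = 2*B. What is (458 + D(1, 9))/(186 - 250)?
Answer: -115/16 ≈ -7.1875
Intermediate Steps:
(458 + D(1, 9))/(186 - 250) = (458 + 2*1)/(186 - 250) = (458 + 2)/(-64) = 460*(-1/64) = -115/16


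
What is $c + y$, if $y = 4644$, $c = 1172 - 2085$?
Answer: $3731$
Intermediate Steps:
$c = -913$ ($c = 1172 - 2085 = -913$)
$c + y = -913 + 4644 = 3731$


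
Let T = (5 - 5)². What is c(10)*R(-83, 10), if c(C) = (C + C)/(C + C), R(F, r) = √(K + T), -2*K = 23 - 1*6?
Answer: I*√34/2 ≈ 2.9155*I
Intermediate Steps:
K = -17/2 (K = -(23 - 1*6)/2 = -(23 - 6)/2 = -½*17 = -17/2 ≈ -8.5000)
T = 0 (T = 0² = 0)
R(F, r) = I*√34/2 (R(F, r) = √(-17/2 + 0) = √(-17/2) = I*√34/2)
c(C) = 1 (c(C) = (2*C)/((2*C)) = (2*C)*(1/(2*C)) = 1)
c(10)*R(-83, 10) = 1*(I*√34/2) = I*√34/2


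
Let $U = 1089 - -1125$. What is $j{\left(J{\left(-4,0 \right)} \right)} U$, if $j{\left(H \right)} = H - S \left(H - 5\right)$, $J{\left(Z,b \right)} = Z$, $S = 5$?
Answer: $90774$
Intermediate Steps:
$j{\left(H \right)} = 25 - 4 H$ ($j{\left(H \right)} = H - 5 \left(H - 5\right) = H - 5 \left(-5 + H\right) = H - \left(-25 + 5 H\right) = 25 - 4 H$)
$U = 2214$ ($U = 1089 + 1125 = 2214$)
$j{\left(J{\left(-4,0 \right)} \right)} U = \left(25 - -16\right) 2214 = \left(25 + 16\right) 2214 = 41 \cdot 2214 = 90774$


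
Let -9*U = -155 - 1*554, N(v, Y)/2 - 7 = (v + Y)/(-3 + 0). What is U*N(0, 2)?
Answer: 26942/27 ≈ 997.85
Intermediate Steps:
N(v, Y) = 14 - 2*Y/3 - 2*v/3 (N(v, Y) = 14 + 2*((v + Y)/(-3 + 0)) = 14 + 2*((Y + v)/(-3)) = 14 + 2*((Y + v)*(-⅓)) = 14 + 2*(-Y/3 - v/3) = 14 + (-2*Y/3 - 2*v/3) = 14 - 2*Y/3 - 2*v/3)
U = 709/9 (U = -(-155 - 1*554)/9 = -(-155 - 554)/9 = -⅑*(-709) = 709/9 ≈ 78.778)
U*N(0, 2) = 709*(14 - ⅔*2 - ⅔*0)/9 = 709*(14 - 4/3 + 0)/9 = (709/9)*(38/3) = 26942/27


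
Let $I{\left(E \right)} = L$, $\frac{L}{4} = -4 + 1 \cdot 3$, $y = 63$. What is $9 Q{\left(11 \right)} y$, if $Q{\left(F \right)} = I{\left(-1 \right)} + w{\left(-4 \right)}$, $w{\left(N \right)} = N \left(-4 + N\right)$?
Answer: $15876$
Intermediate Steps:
$L = -4$ ($L = 4 \left(-4 + 1 \cdot 3\right) = 4 \left(-4 + 3\right) = 4 \left(-1\right) = -4$)
$I{\left(E \right)} = -4$
$Q{\left(F \right)} = 28$ ($Q{\left(F \right)} = -4 - 4 \left(-4 - 4\right) = -4 - -32 = -4 + 32 = 28$)
$9 Q{\left(11 \right)} y = 9 \cdot 28 \cdot 63 = 252 \cdot 63 = 15876$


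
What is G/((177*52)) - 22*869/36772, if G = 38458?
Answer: 77388469/21153093 ≈ 3.6585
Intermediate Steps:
G/((177*52)) - 22*869/36772 = 38458/((177*52)) - 22*869/36772 = 38458/9204 - 19118*1/36772 = 38458*(1/9204) - 9559/18386 = 19229/4602 - 9559/18386 = 77388469/21153093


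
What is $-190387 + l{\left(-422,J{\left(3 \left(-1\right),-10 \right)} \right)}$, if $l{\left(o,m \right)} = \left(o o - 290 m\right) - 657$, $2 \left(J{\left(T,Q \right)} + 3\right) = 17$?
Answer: $-14555$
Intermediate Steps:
$J{\left(T,Q \right)} = \frac{11}{2}$ ($J{\left(T,Q \right)} = -3 + \frac{1}{2} \cdot 17 = -3 + \frac{17}{2} = \frac{11}{2}$)
$l{\left(o,m \right)} = -657 + o^{2} - 290 m$ ($l{\left(o,m \right)} = \left(o^{2} - 290 m\right) - 657 = -657 + o^{2} - 290 m$)
$-190387 + l{\left(-422,J{\left(3 \left(-1\right),-10 \right)} \right)} = -190387 - \left(2252 - 178084\right) = -190387 - -175832 = -190387 + 175832 = -14555$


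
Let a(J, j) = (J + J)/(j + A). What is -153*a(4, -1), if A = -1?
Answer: 612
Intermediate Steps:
a(J, j) = 2*J/(-1 + j) (a(J, j) = (J + J)/(j - 1) = (2*J)/(-1 + j) = 2*J/(-1 + j))
-153*a(4, -1) = -306*4/(-1 - 1) = -306*4/(-2) = -306*4*(-1)/2 = -153*(-4) = 612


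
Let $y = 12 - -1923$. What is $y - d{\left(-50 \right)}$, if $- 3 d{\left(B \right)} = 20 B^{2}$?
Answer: $\frac{55805}{3} \approx 18602.0$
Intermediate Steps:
$d{\left(B \right)} = - \frac{20 B^{2}}{3}$
$y = 1935$ ($y = 12 + 1923 = 1935$)
$y - d{\left(-50 \right)} = 1935 - - \frac{20 \left(-50\right)^{2}}{3} = 1935 - \left(- \frac{20}{3}\right) 2500 = 1935 - - \frac{50000}{3} = 1935 + \frac{50000}{3} = \frac{55805}{3}$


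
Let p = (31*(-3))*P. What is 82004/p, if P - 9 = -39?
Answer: 41002/1395 ≈ 29.392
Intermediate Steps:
P = -30 (P = 9 - 39 = -30)
p = 2790 (p = (31*(-3))*(-30) = -93*(-30) = 2790)
82004/p = 82004/2790 = 82004*(1/2790) = 41002/1395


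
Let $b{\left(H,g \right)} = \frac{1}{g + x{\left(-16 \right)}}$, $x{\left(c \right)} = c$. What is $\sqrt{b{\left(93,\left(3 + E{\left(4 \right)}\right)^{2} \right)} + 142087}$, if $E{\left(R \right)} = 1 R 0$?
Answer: $\frac{12 \sqrt{48349}}{7} \approx 376.94$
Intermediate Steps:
$E{\left(R \right)} = 0$ ($E{\left(R \right)} = R 0 = 0$)
$b{\left(H,g \right)} = \frac{1}{-16 + g}$ ($b{\left(H,g \right)} = \frac{1}{g - 16} = \frac{1}{-16 + g}$)
$\sqrt{b{\left(93,\left(3 + E{\left(4 \right)}\right)^{2} \right)} + 142087} = \sqrt{\frac{1}{-16 + \left(3 + 0\right)^{2}} + 142087} = \sqrt{\frac{1}{-16 + 3^{2}} + 142087} = \sqrt{\frac{1}{-16 + 9} + 142087} = \sqrt{\frac{1}{-7} + 142087} = \sqrt{- \frac{1}{7} + 142087} = \sqrt{\frac{994608}{7}} = \frac{12 \sqrt{48349}}{7}$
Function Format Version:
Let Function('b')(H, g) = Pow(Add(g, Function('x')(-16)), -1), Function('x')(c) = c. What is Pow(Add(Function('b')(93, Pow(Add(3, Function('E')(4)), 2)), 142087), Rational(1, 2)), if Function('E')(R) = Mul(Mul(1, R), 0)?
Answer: Mul(Rational(12, 7), Pow(48349, Rational(1, 2))) ≈ 376.94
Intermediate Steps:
Function('E')(R) = 0 (Function('E')(R) = Mul(R, 0) = 0)
Function('b')(H, g) = Pow(Add(-16, g), -1) (Function('b')(H, g) = Pow(Add(g, -16), -1) = Pow(Add(-16, g), -1))
Pow(Add(Function('b')(93, Pow(Add(3, Function('E')(4)), 2)), 142087), Rational(1, 2)) = Pow(Add(Pow(Add(-16, Pow(Add(3, 0), 2)), -1), 142087), Rational(1, 2)) = Pow(Add(Pow(Add(-16, Pow(3, 2)), -1), 142087), Rational(1, 2)) = Pow(Add(Pow(Add(-16, 9), -1), 142087), Rational(1, 2)) = Pow(Add(Pow(-7, -1), 142087), Rational(1, 2)) = Pow(Add(Rational(-1, 7), 142087), Rational(1, 2)) = Pow(Rational(994608, 7), Rational(1, 2)) = Mul(Rational(12, 7), Pow(48349, Rational(1, 2)))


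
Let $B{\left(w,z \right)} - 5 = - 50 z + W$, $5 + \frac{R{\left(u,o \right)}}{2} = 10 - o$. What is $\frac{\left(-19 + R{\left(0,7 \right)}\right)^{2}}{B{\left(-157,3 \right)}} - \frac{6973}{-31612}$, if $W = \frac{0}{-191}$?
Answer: $- \frac{15711663}{4583740} \approx -3.4277$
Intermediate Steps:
$R{\left(u,o \right)} = 10 - 2 o$ ($R{\left(u,o \right)} = -10 + 2 \left(10 - o\right) = -10 - \left(-20 + 2 o\right) = 10 - 2 o$)
$W = 0$ ($W = 0 \left(- \frac{1}{191}\right) = 0$)
$B{\left(w,z \right)} = 5 - 50 z$ ($B{\left(w,z \right)} = 5 + \left(- 50 z + 0\right) = 5 - 50 z$)
$\frac{\left(-19 + R{\left(0,7 \right)}\right)^{2}}{B{\left(-157,3 \right)}} - \frac{6973}{-31612} = \frac{\left(-19 + \left(10 - 14\right)\right)^{2}}{5 - 150} - \frac{6973}{-31612} = \frac{\left(-19 + \left(10 - 14\right)\right)^{2}}{5 - 150} - - \frac{6973}{31612} = \frac{\left(-19 - 4\right)^{2}}{-145} + \frac{6973}{31612} = \left(-23\right)^{2} \left(- \frac{1}{145}\right) + \frac{6973}{31612} = 529 \left(- \frac{1}{145}\right) + \frac{6973}{31612} = - \frac{529}{145} + \frac{6973}{31612} = - \frac{15711663}{4583740}$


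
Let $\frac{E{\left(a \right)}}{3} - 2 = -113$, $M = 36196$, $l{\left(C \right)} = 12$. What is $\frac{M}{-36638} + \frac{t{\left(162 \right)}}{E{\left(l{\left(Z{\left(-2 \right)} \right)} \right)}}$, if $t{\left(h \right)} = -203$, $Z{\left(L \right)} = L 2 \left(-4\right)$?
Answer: $- \frac{2307877}{6100227} \approx -0.37833$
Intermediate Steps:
$Z{\left(L \right)} = - 8 L$ ($Z{\left(L \right)} = 2 L \left(-4\right) = - 8 L$)
$E{\left(a \right)} = -333$ ($E{\left(a \right)} = 6 + 3 \left(-113\right) = 6 - 339 = -333$)
$\frac{M}{-36638} + \frac{t{\left(162 \right)}}{E{\left(l{\left(Z{\left(-2 \right)} \right)} \right)}} = \frac{36196}{-36638} - \frac{203}{-333} = 36196 \left(- \frac{1}{36638}\right) - - \frac{203}{333} = - \frac{18098}{18319} + \frac{203}{333} = - \frac{2307877}{6100227}$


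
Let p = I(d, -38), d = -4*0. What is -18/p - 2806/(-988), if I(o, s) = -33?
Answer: 18397/5434 ≈ 3.3855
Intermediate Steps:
d = 0
p = -33
-18/p - 2806/(-988) = -18/(-33) - 2806/(-988) = -18*(-1/33) - 2806*(-1/988) = 6/11 + 1403/494 = 18397/5434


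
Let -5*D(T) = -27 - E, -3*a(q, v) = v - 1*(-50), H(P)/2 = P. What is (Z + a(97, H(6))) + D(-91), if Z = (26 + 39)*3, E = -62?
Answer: 502/3 ≈ 167.33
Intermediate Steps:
H(P) = 2*P
a(q, v) = -50/3 - v/3 (a(q, v) = -(v - 1*(-50))/3 = -(v + 50)/3 = -(50 + v)/3 = -50/3 - v/3)
D(T) = -7 (D(T) = -(-27 - 1*(-62))/5 = -(-27 + 62)/5 = -⅕*35 = -7)
Z = 195 (Z = 65*3 = 195)
(Z + a(97, H(6))) + D(-91) = (195 + (-50/3 - 2*6/3)) - 7 = (195 + (-50/3 - ⅓*12)) - 7 = (195 + (-50/3 - 4)) - 7 = (195 - 62/3) - 7 = 523/3 - 7 = 502/3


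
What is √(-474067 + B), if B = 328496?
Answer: I*√145571 ≈ 381.54*I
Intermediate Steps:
√(-474067 + B) = √(-474067 + 328496) = √(-145571) = I*√145571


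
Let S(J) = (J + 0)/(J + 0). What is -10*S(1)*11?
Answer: -110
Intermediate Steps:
S(J) = 1 (S(J) = J/J = 1)
-10*S(1)*11 = -10*1*11 = -10*11 = -110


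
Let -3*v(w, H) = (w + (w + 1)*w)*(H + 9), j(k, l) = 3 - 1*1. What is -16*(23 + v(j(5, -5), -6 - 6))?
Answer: -496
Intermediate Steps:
j(k, l) = 2 (j(k, l) = 3 - 1 = 2)
v(w, H) = -(9 + H)*(w + w*(1 + w))/3 (v(w, H) = -(w + (w + 1)*w)*(H + 9)/3 = -(w + (1 + w)*w)*(9 + H)/3 = -(w + w*(1 + w))*(9 + H)/3 = -(9 + H)*(w + w*(1 + w))/3)
-16*(23 + v(j(5, -5), -6 - 6)) = -16*(23 - 1/3*2*(18 + 2*(-6 - 6) + 9*2 + (-6 - 6)*2)) = -16*(23 - 1/3*2*(18 + 2*(-12) + 18 - 12*2)) = -16*(23 - 1/3*2*(18 - 24 + 18 - 24)) = -16*(23 - 1/3*2*(-12)) = -16*(23 + 8) = -16*31 = -496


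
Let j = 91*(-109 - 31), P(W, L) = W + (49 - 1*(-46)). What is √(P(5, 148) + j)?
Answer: 4*I*√790 ≈ 112.43*I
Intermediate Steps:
P(W, L) = 95 + W (P(W, L) = W + (49 + 46) = W + 95 = 95 + W)
j = -12740 (j = 91*(-140) = -12740)
√(P(5, 148) + j) = √((95 + 5) - 12740) = √(100 - 12740) = √(-12640) = 4*I*√790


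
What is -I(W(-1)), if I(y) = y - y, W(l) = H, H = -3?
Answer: 0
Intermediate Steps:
W(l) = -3
I(y) = 0
-I(W(-1)) = -1*0 = 0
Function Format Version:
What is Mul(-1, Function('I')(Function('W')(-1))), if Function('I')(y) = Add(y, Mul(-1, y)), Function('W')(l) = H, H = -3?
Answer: 0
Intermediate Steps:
Function('W')(l) = -3
Function('I')(y) = 0
Mul(-1, Function('I')(Function('W')(-1))) = Mul(-1, 0) = 0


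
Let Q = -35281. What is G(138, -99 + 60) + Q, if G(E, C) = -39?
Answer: -35320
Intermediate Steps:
G(138, -99 + 60) + Q = -39 - 35281 = -35320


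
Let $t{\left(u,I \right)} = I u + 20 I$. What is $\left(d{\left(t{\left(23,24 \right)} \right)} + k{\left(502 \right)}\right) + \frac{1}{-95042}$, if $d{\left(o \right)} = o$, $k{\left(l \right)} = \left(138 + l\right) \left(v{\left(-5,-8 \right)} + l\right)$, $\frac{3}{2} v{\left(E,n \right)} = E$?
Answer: $\frac{91291262509}{285126} \approx 3.2018 \cdot 10^{5}$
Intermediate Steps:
$v{\left(E,n \right)} = \frac{2 E}{3}$
$k{\left(l \right)} = \left(138 + l\right) \left(- \frac{10}{3} + l\right)$ ($k{\left(l \right)} = \left(138 + l\right) \left(\frac{2}{3} \left(-5\right) + l\right) = \left(138 + l\right) \left(- \frac{10}{3} + l\right)$)
$t{\left(u,I \right)} = 20 I + I u$
$\left(d{\left(t{\left(23,24 \right)} \right)} + k{\left(502 \right)}\right) + \frac{1}{-95042} = \left(24 \left(20 + 23\right) + \left(-460 + 502^{2} + \frac{404}{3} \cdot 502\right)\right) + \frac{1}{-95042} = \left(24 \cdot 43 + \left(-460 + 252004 + \frac{202808}{3}\right)\right) - \frac{1}{95042} = \left(1032 + \frac{957440}{3}\right) - \frac{1}{95042} = \frac{960536}{3} - \frac{1}{95042} = \frac{91291262509}{285126}$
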